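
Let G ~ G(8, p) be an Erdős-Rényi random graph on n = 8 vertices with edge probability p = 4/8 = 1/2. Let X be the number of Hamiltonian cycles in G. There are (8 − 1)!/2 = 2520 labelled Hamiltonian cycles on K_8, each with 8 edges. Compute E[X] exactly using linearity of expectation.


K_8 has (8 − 1)!/2 = 2520 labelled Hamiltonian cycles.
For each such Hamiltonian cycle H, let X_H = 1 if all 8 edges of H are present in G. Then P[X_H = 1] = p^{8} = (1/2)^{8} = 1/256.
By linearity: E[X] = Σ_H E[X_H] = 2520 · p^{8} = 2520 · 1/256 = 315/32.
Numerically: E[X] ≈ 9.84375.

E[X] = 2520 · (1/2)^{8} = 315/32 ≈ 9.84375.


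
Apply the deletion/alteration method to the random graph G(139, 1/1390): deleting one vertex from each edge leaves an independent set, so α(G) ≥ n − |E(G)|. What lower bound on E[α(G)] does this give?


E[|E(G)|] = C(139, 2)·p = 9591 · (1/1390) = 69/10.
E[α(G)] ≥ n − E[|E(G)|] = 139 − 69/10 = 1321/10.
Numerically: ≈ 132.10000.
(This is only a lower bound; the true E[α(G)] may be larger.)

E[α(G)] ≥ 1321/10 ≈ 132.10000.


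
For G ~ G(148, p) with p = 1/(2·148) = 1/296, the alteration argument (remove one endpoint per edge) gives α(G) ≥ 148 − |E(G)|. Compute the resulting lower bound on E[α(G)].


E[|E(G)|] = C(148, 2)·p = 10878 · (1/296) = 147/4.
E[α(G)] ≥ n − E[|E(G)|] = 148 − 147/4 = 445/4.
Numerically: ≈ 111.2500.
(This is only a lower bound; the true E[α(G)] may be larger.)

E[α(G)] ≥ 445/4 ≈ 111.2500.


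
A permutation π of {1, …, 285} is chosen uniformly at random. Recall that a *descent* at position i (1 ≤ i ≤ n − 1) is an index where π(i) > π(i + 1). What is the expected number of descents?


Write X = Σ X_I over i = 1, …, 284, with X_I the indicator of one descent.
There are 284 indicators.
For each fixed i, the pair (π(i), π(i+1)) is a uniformly random ordered pair of distinct values from {1, …, 285}; by symmetry P[π(i) > π(i+1)] = 1/2.
By linearity: E[X] = 284 · (1/2) = (285 − 1) · (1/2) = 142 ≈ 142.00000.

E[X] = 142 = 142.00000.


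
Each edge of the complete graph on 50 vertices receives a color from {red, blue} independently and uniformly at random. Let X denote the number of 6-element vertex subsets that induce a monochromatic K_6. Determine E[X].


Let X = Σ_S X_S over the C(50, 6) = 15890700 subsets S of size 6, where X_S = 1 if the K_6 on S is monochromatic.
For a fixed S, the K_6 on S has C(6, 2) = 15 edges. P[all 15 edges red] = (1/2)^15, and likewise for blue, so P[monochromatic] = 2·(1/2)^15 = 2^{1 − 15} = 1/16384.
By linearity of expectation: E[X] = C(50, 6) · 2^{1 − 15} = 15890700 · 1/16384 = 3972675/4096.
Numerically: E[X] ≈ 969.8914.

E[X] = C(50,6)·2^(1−C(6,2)) = 3972675/4096 ≈ 969.8914.


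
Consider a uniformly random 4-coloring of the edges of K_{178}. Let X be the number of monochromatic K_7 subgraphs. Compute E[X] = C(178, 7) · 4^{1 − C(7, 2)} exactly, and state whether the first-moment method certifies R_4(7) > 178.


E[X] = C(178, 7) · 4^{1 − 21} = 996867063280 · 4^{−20} = 996867063280/1099511627776.
As a reduced fraction: E[X] = 62304191455/68719476736 ≈ 0.906645.
Is E[X] < 1? YES.
Since E[X] < 1, there exists a 4-coloring of K_{178} with no monochromatic K_7; hence R_4(7) > 178.

E[X] = 62304191455/68719476736 ≈ 0.906645; E[X] < 1, so R_4(7) > 178.


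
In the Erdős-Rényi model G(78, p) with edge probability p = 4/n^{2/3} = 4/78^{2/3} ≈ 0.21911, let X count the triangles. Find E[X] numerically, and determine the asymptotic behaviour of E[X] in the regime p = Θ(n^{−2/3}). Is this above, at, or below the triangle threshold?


Number of potential triangles: C(78, 3) = 76076.
Each occurs with probability p³ ≈ (0.21911)³ ≈ 1.0519395e-02.
By linearity: E[X] = C(78, 3)·p³ ≈ 76076 · 1.0519395e-02 ≈ 800.27350.
Since α = 2/3 < 1, p = c/n^{2/3} ≫ 1/n is above the triangle threshold p ~ 1/n. Asymptotically E[X] ~ (c³/6)·n^{3(1−α)} = (4³/6)·n^{1} → ∞; triangles are abundant w.h.p.

E[X] ≈ 800.27350; in regime p = Θ(1/n^{2/3}) E[X] diverges (above the triangle threshold p ~ 1/n).


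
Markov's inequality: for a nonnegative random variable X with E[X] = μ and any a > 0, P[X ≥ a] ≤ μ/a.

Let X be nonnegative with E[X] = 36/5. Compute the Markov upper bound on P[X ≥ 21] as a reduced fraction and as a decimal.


μ = E[X] = 36/5, a = 21.
Markov: P[X ≥ 21] ≤ μ/a = (36/5)/21 = 12/35.
Numerically: ≈ 0.343.
(Since a = 21 > μ = 7.200, the bound 12/35 is < 1 and informative.)

P[X ≥ 21] ≤ 12/35 ≈ 0.343.


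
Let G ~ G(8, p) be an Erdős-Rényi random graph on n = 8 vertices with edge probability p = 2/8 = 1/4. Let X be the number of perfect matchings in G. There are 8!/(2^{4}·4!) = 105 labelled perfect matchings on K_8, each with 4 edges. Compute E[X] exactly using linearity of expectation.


K_8 has 8!/(2^{4}·4!) = 105 labelled perfect matchings.
For each such perfect matching H, let X_H = 1 if all 4 edges of H are present in G. Then P[X_H = 1] = p^{4} = (1/4)^{4} = 1/256.
By linearity: E[X] = Σ_H E[X_H] = 105 · p^{4} = 105 · 1/256 = 105/256.
Numerically: E[X] ≈ 0.4102.

E[X] = 105 · (1/4)^{4} = 105/256 ≈ 0.4102.


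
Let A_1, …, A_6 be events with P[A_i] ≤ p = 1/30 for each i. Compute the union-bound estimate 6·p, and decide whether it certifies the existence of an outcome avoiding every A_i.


Union bound: P[∪_{i=1}^{6} A_i] ≤ Σ_i P[A_i] ≤ 6·p = 6·(1/30) = 1/5.
Numerically: 1/5 ≈ 0.20000.
Is 1/5 < 1? YES.
Since P[∪ A_i] ≤ 1/5 < 1, the complement has P[∩ A_i^c] ≥ 1 − 1/5 = 4/5 > 0, so some outcome avoids every A_i.

6·p = 1/5 ≈ 0.20000; existence CERTIFIED by the union bound.


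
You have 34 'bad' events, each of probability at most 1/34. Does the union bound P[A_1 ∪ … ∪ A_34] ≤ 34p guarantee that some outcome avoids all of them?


Union bound: P[∪_{i=1}^{34} A_i] ≤ Σ_i P[A_i] ≤ 34·p = 34·(1/34) = 1.
Numerically: 1 ≈ 1.0000.
Is 1 < 1? NO.
Since the bound 1 is ≥ 1, the union bound is uninformative here; it does NOT by itself certify existence.

34·p = 1 ≈ 1.0000; existence NOT certified by the union bound.


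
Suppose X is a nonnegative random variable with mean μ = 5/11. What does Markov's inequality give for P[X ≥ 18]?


μ = E[X] = 5/11, a = 18.
Markov: P[X ≥ 18] ≤ μ/a = (5/11)/18 = 5/198.
Numerically: ≈ 0.025.
(Since a = 18 > μ = 0.455, the bound 5/198 is < 1 and informative.)

P[X ≥ 18] ≤ 5/198 ≈ 0.025.


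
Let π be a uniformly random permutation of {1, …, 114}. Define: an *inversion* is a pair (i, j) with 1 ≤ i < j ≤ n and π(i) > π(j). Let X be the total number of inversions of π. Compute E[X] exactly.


Write X = Σ X_I over the C(114, 2) = 6441 pairs i < j, with X_I the indicator of one inversion.
There are 6441 indicators.
For each fixed pair i < j, the values π(i) and π(j) are two distinct elements of {1, …, 114} in uniformly random order; by symmetry P[π(i) > π(j)] = 1/2.
By linearity: E[X] = 6441 · (1/2) = C(114, 2) · (1/2) = 6441/2 = 6441/2 ≈ 3220.50000.

E[X] = 6441/2 = 3220.50000.


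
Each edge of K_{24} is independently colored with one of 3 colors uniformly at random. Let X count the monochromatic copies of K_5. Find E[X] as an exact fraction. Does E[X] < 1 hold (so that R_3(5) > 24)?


E[X] = C(24, 5) · 3^{1 − 10} = 42504 · 3^{−9} = 42504/19683.
As a reduced fraction: E[X] = 14168/6561 ≈ 2.159427.
Is E[X] < 1? NO.
Since E[X] ≥ 1, the first-moment bound is inconclusive at n = 24; it does NOT by itself certify R_3(5) > 24.

E[X] = 14168/6561 ≈ 2.159427; E[X] ≥ 1; first-moment method inconclusive here.


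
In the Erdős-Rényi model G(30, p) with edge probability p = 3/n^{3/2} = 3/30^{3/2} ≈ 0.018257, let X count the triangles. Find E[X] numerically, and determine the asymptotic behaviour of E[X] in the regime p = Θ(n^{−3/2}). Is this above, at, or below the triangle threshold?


Number of potential triangles: C(30, 3) = 4060.
Each occurs with probability p³ ≈ (0.018257)³ ≈ 6.0858062e-06.
By linearity: E[X] = C(30, 3)·p³ ≈ 4060 · 6.0858062e-06 ≈ 0.02471.
Since α = 3/2 > 1, p = c/n^{3/2} = o(1/n) is below the triangle threshold p ~ 1/n. Asymptotically E[X] ~ (c³/6)·n^{3(1−α)} = (3³/6)·n^{-1.5} → 0, so by Markov's inequality G has no triangles w.h.p.

E[X] ≈ 0.02471; in regime p = Θ(1/n^{3/2}) E[X] tends to 0 (below the triangle threshold p ~ 1/n).


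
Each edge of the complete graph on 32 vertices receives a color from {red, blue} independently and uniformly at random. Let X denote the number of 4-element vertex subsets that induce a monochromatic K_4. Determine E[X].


Let X = Σ_S X_S over the C(32, 4) = 35960 subsets S of size 4, where X_S = 1 if the K_4 on S is monochromatic.
For a fixed S, the K_4 on S has C(4, 2) = 6 edges. P[all 6 edges red] = (1/2)^6, and likewise for blue, so P[monochromatic] = 2·(1/2)^6 = 2^{1 − 6} = 1/32.
Summing: E[X] = C(32, 4) · 2^{1 − 6} = 35960 · 1/32 = 4495/4.
Numerically: E[X] ≈ 1123.750000.

E[X] = C(32,4)·2^(1−C(4,2)) = 4495/4 ≈ 1123.750000.


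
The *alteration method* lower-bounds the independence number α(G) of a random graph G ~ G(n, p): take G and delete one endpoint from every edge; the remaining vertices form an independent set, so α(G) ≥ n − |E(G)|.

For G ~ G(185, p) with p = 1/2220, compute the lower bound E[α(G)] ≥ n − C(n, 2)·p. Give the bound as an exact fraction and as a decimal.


E[|E(G)|] = C(185, 2)·p = 17020 · (1/2220) = 23/3.
E[α(G)] ≥ n − E[|E(G)|] = 185 − 23/3 = 532/3.
Numerically: ≈ 177.333333.
(This is only a lower bound; the true E[α(G)] may be larger.)

E[α(G)] ≥ 532/3 ≈ 177.333333.


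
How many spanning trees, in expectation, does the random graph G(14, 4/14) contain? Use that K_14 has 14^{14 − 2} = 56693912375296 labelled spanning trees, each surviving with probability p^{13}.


K_14 has 14^{14 − 2} = 56693912375296 labelled spanning trees.
For each such spanning tree H, let X_H = 1 if all 13 edges of H are present in G. Then P[X_H = 1] = p^{13} = (2/7)^{13} = 8192/96889010407.
By linearity: E[X] = Σ_H E[X_H] = 56693912375296 · p^{13} = 56693912375296 · 8192/96889010407 = 33554432/7.
Numerically: E[X] ≈ 4.793e+06.

E[X] = 56693912375296 · (2/7)^{13} = 33554432/7 ≈ 4.793e+06.


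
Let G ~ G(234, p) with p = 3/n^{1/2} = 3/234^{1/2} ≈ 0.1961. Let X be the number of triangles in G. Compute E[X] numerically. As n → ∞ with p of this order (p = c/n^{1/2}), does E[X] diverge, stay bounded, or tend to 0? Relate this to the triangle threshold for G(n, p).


Number of potential triangles: C(234, 3) = 2108184.
Each occurs with probability p³ ≈ (0.1961)³ ≈ 7.542928e-03.
By linearity: E[X] = C(234, 3)·p³ ≈ 2108184 · 7.542928e-03 ≈ 15901.8807.
Since α = 1/2 < 1, p = c/n^{1/2} ≫ 1/n is above the triangle threshold p ~ 1/n. Asymptotically E[X] ~ (c³/6)·n^{3(1−α)} = (3³/6)·n^{1.5} → ∞; triangles are abundant w.h.p.

E[X] ≈ 15901.8807; in regime p = Θ(1/n^{1/2}) E[X] diverges (above the triangle threshold p ~ 1/n).


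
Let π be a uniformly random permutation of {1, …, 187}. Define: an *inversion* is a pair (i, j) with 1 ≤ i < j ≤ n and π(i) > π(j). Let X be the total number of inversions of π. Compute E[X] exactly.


Write X = Σ X_I over the C(187, 2) = 17391 pairs i < j, with X_I the indicator of one inversion.
There are 17391 indicators.
For each fixed pair i < j, the values π(i) and π(j) are two distinct elements of {1, …, 187} in uniformly random order; by symmetry P[π(i) > π(j)] = 1/2.
By linearity: E[X] = 17391 · (1/2) = C(187, 2) · (1/2) = 17391/2 = 17391/2 ≈ 8695.500.

E[X] = 17391/2 = 8695.500.


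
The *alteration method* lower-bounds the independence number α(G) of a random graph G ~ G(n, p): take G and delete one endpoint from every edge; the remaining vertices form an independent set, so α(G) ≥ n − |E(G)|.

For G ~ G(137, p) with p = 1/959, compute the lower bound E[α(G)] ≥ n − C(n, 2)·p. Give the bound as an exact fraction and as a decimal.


E[|E(G)|] = C(137, 2)·p = 9316 · (1/959) = 68/7.
E[α(G)] ≥ n − E[|E(G)|] = 137 − 68/7 = 891/7.
Numerically: ≈ 127.28571.
(This is only a lower bound; the true E[α(G)] may be larger.)

E[α(G)] ≥ 891/7 ≈ 127.28571.


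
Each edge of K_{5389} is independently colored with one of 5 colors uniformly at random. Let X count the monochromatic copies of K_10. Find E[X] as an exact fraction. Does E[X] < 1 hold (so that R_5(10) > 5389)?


E[X] = C(5389, 10) · 5^{1 − 45} = 5645340767466558997768874792926 · 5^{−44} = 5645340767466558997768874792926/5684341886080801486968994140625.
As a reduced fraction: E[X] = 5645340767466558997768874792926/5684341886080801486968994140625 ≈ 0.993.
Is E[X] < 1? YES.
Since E[X] < 1, there exists a 5-coloring of K_{5389} with no monochromatic K_10; hence R_5(10) > 5389.

E[X] = 5645340767466558997768874792926/5684341886080801486968994140625 ≈ 0.993; E[X] < 1, so R_5(10) > 5389.


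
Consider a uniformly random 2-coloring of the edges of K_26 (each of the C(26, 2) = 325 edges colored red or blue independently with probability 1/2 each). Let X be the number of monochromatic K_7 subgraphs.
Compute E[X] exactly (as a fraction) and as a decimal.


Let X = Σ_S X_S over the C(26, 7) = 657800 subsets S of size 7, where X_S = 1 if the K_7 on S is monochromatic.
For a fixed S, the K_7 on S has C(7, 2) = 21 edges. P[all 21 edges red] = (1/2)^21, and likewise for blue, so P[monochromatic] = 2·(1/2)^21 = 2^{1 − 21} = 1/1048576.
By linearity: E[X] = C(26, 7) · 2^{1 − 21} = 657800 · 1/1048576 = 82225/131072.
Numerically: E[X] ≈ 0.6273.

E[X] = C(26,7)·2^(1−C(7,2)) = 82225/131072 ≈ 0.6273.


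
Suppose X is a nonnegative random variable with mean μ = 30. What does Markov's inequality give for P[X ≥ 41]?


μ = E[X] = 30, a = 41.
Markov: P[X ≥ 41] ≤ μ/a = (30)/41 = 30/41.
Numerically: ≈ 0.7317.
(Since a = 41 > μ = 30.0000, the bound 30/41 is < 1 and informative.)

P[X ≥ 41] ≤ 30/41 ≈ 0.7317.


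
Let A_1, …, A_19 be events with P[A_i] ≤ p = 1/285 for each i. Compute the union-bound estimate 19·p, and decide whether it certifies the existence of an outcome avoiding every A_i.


Union bound: P[∪_{i=1}^{19} A_i] ≤ Σ_i P[A_i] ≤ 19·p = 19·(1/285) = 1/15.
Numerically: 1/15 ≈ 0.0666667.
Is 1/15 < 1? YES.
Since P[∪ A_i] ≤ 1/15 < 1, the complement has P[∩ A_i^c] ≥ 1 − 1/15 = 14/15 > 0, so some outcome avoids every A_i.

19·p = 1/15 ≈ 0.0666667; existence CERTIFIED by the union bound.


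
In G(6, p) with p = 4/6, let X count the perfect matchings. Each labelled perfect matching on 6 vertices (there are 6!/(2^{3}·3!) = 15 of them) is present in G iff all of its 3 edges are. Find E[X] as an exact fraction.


K_6 has 6!/(2^{3}·3!) = 15 labelled perfect matchings.
For each such perfect matching H, let X_H = 1 if all 3 edges of H are present in G. Then P[X_H = 1] = p^{3} = (2/3)^{3} = 8/27.
By linearity of expectation: E[X] = Σ_H E[X_H] = 15 · p^{3} = 15 · 8/27 = 40/9.
Numerically: E[X] ≈ 4.444.

E[X] = 15 · (2/3)^{3} = 40/9 ≈ 4.444.


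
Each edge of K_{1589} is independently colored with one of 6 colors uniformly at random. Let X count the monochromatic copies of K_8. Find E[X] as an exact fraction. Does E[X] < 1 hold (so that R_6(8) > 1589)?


E[X] = C(1589, 8) · 6^{1 − 28} = 990389025825605844438 · 6^{−27} = 990389025825605844438/1023490369077469249536.
As a reduced fraction: E[X] = 165064837637600974073/170581728179578208256 ≈ 0.967658.
Is E[X] < 1? YES.
Since E[X] < 1, there exists a 6-coloring of K_{1589} with no monochromatic K_8; hence R_6(8) > 1589.

E[X] = 165064837637600974073/170581728179578208256 ≈ 0.967658; E[X] < 1, so R_6(8) > 1589.


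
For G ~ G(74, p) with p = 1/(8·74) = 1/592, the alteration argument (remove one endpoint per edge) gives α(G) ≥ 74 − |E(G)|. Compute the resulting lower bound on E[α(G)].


E[|E(G)|] = C(74, 2)·p = 2701 · (1/592) = 73/16.
E[α(G)] ≥ n − E[|E(G)|] = 74 − 73/16 = 1111/16.
Numerically: ≈ 69.437500.
(This is only a lower bound; the true E[α(G)] may be larger.)

E[α(G)] ≥ 1111/16 ≈ 69.437500.


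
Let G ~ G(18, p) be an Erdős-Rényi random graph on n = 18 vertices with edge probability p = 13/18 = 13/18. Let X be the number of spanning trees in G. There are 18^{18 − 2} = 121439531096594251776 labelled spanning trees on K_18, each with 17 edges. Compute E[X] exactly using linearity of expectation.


K_18 has 18^{18 − 2} = 121439531096594251776 labelled spanning trees.
For each such spanning tree H, let X_H = 1 if all 17 edges of H are present in G. Then P[X_H = 1] = p^{17} = (13/18)^{17} = 8650415919381337933/2185911559738696531968.
By linearity of expectation: E[X] = Σ_H E[X_H] = 121439531096594251776 · p^{17} = 121439531096594251776 · 8650415919381337933/2185911559738696531968 = 8650415919381337933/18.
Numerically: E[X] ≈ 4.806e+17.

E[X] = 121439531096594251776 · (13/18)^{17} = 8650415919381337933/18 ≈ 4.806e+17.


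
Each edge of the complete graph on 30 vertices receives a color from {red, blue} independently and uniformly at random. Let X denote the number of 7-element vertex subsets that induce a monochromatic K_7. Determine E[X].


Let X = Σ_S X_S over the C(30, 7) = 2035800 subsets S of size 7, where X_S = 1 if the K_7 on S is monochromatic.
For a fixed S, the K_7 on S has C(7, 2) = 21 edges. P[all 21 edges red] = (1/2)^21, and likewise for blue, so P[monochromatic] = 2·(1/2)^21 = 2^{1 − 21} = 1/1048576.
By linearity: E[X] = C(30, 7) · 2^{1 − 21} = 2035800 · 1/1048576 = 254475/131072.
Numerically: E[X] ≈ 1.9415.

E[X] = C(30,7)·2^(1−C(7,2)) = 254475/131072 ≈ 1.9415.


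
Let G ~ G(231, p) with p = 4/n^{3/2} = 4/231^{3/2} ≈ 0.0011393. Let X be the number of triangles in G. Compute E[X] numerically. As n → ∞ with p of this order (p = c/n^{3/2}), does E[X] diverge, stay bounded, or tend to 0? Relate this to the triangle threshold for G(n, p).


Number of potential triangles: C(231, 3) = 2027795.
Each occurs with probability p³ ≈ (0.0011393)³ ≈ 1.4788566e-09.
By linearity: E[X] = C(231, 3)·p³ ≈ 2027795 · 1.4788566e-09 ≈ 0.00300.
Since α = 3/2 > 1, p = c/n^{3/2} = o(1/n) is below the triangle threshold p ~ 1/n. Asymptotically E[X] ~ (c³/6)·n^{3(1−α)} = (4³/6)·n^{-1.5} → 0, so by Markov's inequality G has no triangles w.h.p.

E[X] ≈ 0.00300; in regime p = Θ(1/n^{3/2}) E[X] tends to 0 (below the triangle threshold p ~ 1/n).


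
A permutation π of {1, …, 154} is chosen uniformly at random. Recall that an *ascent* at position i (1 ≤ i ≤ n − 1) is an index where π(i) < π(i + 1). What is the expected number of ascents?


Write X = Σ X_I over i = 1, …, 153, with X_I the indicator of one ascent.
There are 153 indicators.
For each fixed i, the pair (π(i), π(i+1)) is a uniformly random ordered pair of distinct values from {1, …, 154}; by symmetry P[π(i) < π(i+1)] = 1/2.
By linearity: E[X] = 153 · (1/2) = (154 − 1) · (1/2) = 153/2 ≈ 76.500.

E[X] = 153/2 = 76.500.


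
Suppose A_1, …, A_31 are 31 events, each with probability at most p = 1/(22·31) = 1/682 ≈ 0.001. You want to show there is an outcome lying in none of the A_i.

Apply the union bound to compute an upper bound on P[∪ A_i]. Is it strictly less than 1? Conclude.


Union bound: P[∪_{i=1}^{31} A_i] ≤ Σ_i P[A_i] ≤ 31·p = 31·(1/682) = 1/22.
Numerically: 1/22 ≈ 0.045.
Is 1/22 < 1? YES.
Since P[∪ A_i] ≤ 1/22 < 1, the complement has P[∩ A_i^c] ≥ 1 − 1/22 = 21/22 > 0, so some outcome avoids every A_i.

31·p = 1/22 ≈ 0.045; existence CERTIFIED by the union bound.


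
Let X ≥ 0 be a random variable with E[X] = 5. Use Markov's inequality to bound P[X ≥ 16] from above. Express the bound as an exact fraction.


μ = E[X] = 5, a = 16.
Markov: P[X ≥ 16] ≤ μ/a = (5)/16 = 5/16.
Numerically: ≈ 0.31250.
(Since a = 16 > μ = 5.00000, the bound 5/16 is < 1 and informative.)

P[X ≥ 16] ≤ 5/16 ≈ 0.31250.


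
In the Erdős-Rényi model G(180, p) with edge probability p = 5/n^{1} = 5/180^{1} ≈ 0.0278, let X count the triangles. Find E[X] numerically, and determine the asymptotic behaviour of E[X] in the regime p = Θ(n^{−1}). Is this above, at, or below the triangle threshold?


Number of potential triangles: C(180, 3) = 955860.
Each occurs with probability p³ ≈ (0.0278)³ ≈ 2.14335e-05.
By linearity: E[X] = C(180, 3)·p³ ≈ 955860 · 2.14335e-05 ≈ 20.487.
Here α = 1, so p = 5/n is exactly at the triangle threshold p ~ 1/n. Asymptotically E[X] → c³/6 = 5³/6 = 125/6 ≈ 20.833, a bounded constant. In this regime the triangle count is asymptotically Poisson(c³/6).

E[X] ≈ 20.487; in regime p = Θ(1/n^{1}) E[X] stays bounded (at the triangle threshold p ~ 1/n).


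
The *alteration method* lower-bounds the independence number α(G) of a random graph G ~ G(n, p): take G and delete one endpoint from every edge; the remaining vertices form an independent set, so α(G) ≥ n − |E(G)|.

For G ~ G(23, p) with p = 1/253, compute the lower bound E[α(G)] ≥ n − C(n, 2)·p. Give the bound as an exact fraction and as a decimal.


E[|E(G)|] = C(23, 2)·p = 253 · (1/253) = 1.
E[α(G)] ≥ n − E[|E(G)|] = 23 − 1 = 22.
Numerically: ≈ 22.000000.
(This is only a lower bound; the true E[α(G)] may be larger.)

E[α(G)] ≥ 22 ≈ 22.000000.


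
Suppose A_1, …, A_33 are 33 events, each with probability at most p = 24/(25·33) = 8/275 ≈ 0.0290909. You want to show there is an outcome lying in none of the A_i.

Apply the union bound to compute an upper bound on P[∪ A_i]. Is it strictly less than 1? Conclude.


Union bound: P[∪_{i=1}^{33} A_i] ≤ Σ_i P[A_i] ≤ 33·p = 33·(8/275) = 24/25.
Numerically: 24/25 ≈ 0.9600000.
Is 24/25 < 1? YES.
Since P[∪ A_i] ≤ 24/25 < 1, the complement has P[∩ A_i^c] ≥ 1 − 24/25 = 1/25 > 0, so some outcome avoids every A_i.

33·p = 24/25 ≈ 0.9600000; existence CERTIFIED by the union bound.


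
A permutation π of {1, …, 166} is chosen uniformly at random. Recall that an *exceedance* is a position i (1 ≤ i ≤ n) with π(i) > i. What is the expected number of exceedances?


Write X = Σ_{i=1}^{166} X_i, where X_i = 1_{π(i) > i}.
For each fixed i, π(i) is uniform over {1, …, 166} (marginal of a uniform permutation), so P[π(i) > i] = (n − i)/n. Summing: Σ_{i=1}^{166} (n − i)/n = (0 + 1 + … + 165)/166 = 166(166 − 1)/(2·166) = (166 − 1)/2.
Hence E[X] = Σ_{i=1}^{166} (166 − i)/166 = 165/2 ≈ 82.50000.

E[X] = 165/2 = 82.50000.


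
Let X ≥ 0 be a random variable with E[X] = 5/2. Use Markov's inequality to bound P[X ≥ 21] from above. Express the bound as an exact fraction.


μ = E[X] = 5/2, a = 21.
Markov: P[X ≥ 21] ≤ μ/a = (5/2)/21 = 5/42.
Numerically: ≈ 0.11905.
(Since a = 21 > μ = 2.50000, the bound 5/42 is < 1 and informative.)

P[X ≥ 21] ≤ 5/42 ≈ 0.11905.


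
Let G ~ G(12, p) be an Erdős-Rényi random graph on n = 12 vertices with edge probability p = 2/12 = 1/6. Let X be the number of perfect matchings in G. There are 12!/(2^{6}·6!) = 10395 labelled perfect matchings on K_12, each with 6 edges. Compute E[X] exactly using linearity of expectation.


K_12 has 12!/(2^{6}·6!) = 10395 labelled perfect matchings.
For each such perfect matching H, let X_H = 1 if all 6 edges of H are present in G. Then P[X_H = 1] = p^{6} = (1/6)^{6} = 1/46656.
By linearity: E[X] = Σ_H E[X_H] = 10395 · p^{6} = 10395 · 1/46656 = 385/1728.
Numerically: E[X] ≈ 0.223.

E[X] = 10395 · (1/6)^{6} = 385/1728 ≈ 0.223.


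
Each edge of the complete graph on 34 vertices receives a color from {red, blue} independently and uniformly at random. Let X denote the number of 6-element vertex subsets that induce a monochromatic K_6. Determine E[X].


Let X = Σ_S X_S over the C(34, 6) = 1344904 subsets S of size 6, where X_S = 1 if the K_6 on S is monochromatic.
For a fixed S, the K_6 on S has C(6, 2) = 15 edges. P[all 15 edges red] = (1/2)^15, and likewise for blue, so P[monochromatic] = 2·(1/2)^15 = 2^{1 − 15} = 1/16384.
Summing: E[X] = C(34, 6) · 2^{1 − 15} = 1344904 · 1/16384 = 168113/2048.
Numerically: E[X] ≈ 82.086426.

E[X] = C(34,6)·2^(1−C(6,2)) = 168113/2048 ≈ 82.086426.


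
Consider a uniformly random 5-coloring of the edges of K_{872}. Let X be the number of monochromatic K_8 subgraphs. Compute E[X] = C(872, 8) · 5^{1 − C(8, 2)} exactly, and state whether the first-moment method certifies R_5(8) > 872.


E[X] = C(872, 8) · 5^{1 − 28} = 8028343903111291045 · 5^{−27} = 8028343903111291045/7450580596923828125.
As a reduced fraction: E[X] = 1605668780622258209/1490116119384765625 ≈ 1.0775.
Is E[X] < 1? NO.
Since E[X] ≥ 1, the first-moment bound is inconclusive at n = 872; it does NOT by itself certify R_5(8) > 872.

E[X] = 1605668780622258209/1490116119384765625 ≈ 1.0775; E[X] ≥ 1; first-moment method inconclusive here.


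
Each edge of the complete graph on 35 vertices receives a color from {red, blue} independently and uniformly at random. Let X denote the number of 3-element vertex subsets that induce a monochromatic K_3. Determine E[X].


Let X = Σ_S X_S over the C(35, 3) = 6545 subsets S of size 3, where X_S = 1 if the K_3 on S is monochromatic.
For a fixed S, the K_3 on S has C(3, 2) = 3 edges. P[all 3 edges red] = (1/2)^3, and likewise for blue, so P[monochromatic] = 2·(1/2)^3 = 2^{1 − 3} = 1/4.
Summing: E[X] = C(35, 3) · 2^{1 − 3} = 6545 · 1/4 = 6545/4.
Numerically: E[X] ≈ 1636.2500.

E[X] = C(35,3)·2^(1−C(3,2)) = 6545/4 ≈ 1636.2500.


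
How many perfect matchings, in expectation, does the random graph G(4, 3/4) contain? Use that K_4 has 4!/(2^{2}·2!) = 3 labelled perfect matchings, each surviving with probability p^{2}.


K_4 has 4!/(2^{2}·2!) = 3 labelled perfect matchings.
For each such perfect matching H, let X_H = 1 if all 2 edges of H are present in G. Then P[X_H = 1] = p^{2} = (3/4)^{2} = 9/16.
Summing the indicators: E[X] = Σ_H E[X_H] = 3 · p^{2} = 3 · 9/16 = 27/16.
Numerically: E[X] ≈ 1.6875.

E[X] = 3 · (3/4)^{2} = 27/16 ≈ 1.6875.


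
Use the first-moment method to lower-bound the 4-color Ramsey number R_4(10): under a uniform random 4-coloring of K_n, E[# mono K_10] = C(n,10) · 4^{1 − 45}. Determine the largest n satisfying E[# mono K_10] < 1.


We need C(n, 10) · 4^{1 − 45} < 1, i.e. C(n, 10) < 4^{45 − 1} = 309485009821345068724781056.
Check values of n near the boundary:
  n = 2019: C(2019, 10) = 303322949179835278009229628; 303322949179835278009229628 < 309485009821345068724781056? YES
  n = 2020: C(2020, 10) = 304832018578739931133653656; 304832018578739931133653656 < 309485009821345068724781056? YES
  n = 2021: C(2021, 10) = 306347841644770462864800616; 306347841644770462864800616 < 309485009821345068724781056? YES
  n = 2022: C(2022, 10) = 307870445231474093395937796; 307870445231474093395937796 < 309485009821345068724781056? YES
  n = 2023: C(2023, 10) = 309399856285778485315440716; 309399856285778485315440716 < 309485009821345068724781056? YES
  n = 2024: C(2024, 10) = 310936101848269937576192656; 310936101848269937576192656 < 309485009821345068724781056? NO
The largest n with C(n, 10) < 309485009821345068724781056 is n = 2023 (where E[X] = 77349964071444621328860179/77371252455336267181195264 ≈ 0.9997249). Hence R_4(10) > 2023, i.e. R_4(10) ≥ 2024.

Largest n = 2023; hence R_4(10) > 2023.


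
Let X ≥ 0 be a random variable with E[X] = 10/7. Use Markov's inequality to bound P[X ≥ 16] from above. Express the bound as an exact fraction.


μ = E[X] = 10/7, a = 16.
Markov: P[X ≥ 16] ≤ μ/a = (10/7)/16 = 5/56.
Numerically: ≈ 0.089286.
(Since a = 16 > μ = 1.428571, the bound 5/56 is < 1 and informative.)

P[X ≥ 16] ≤ 5/56 ≈ 0.089286.


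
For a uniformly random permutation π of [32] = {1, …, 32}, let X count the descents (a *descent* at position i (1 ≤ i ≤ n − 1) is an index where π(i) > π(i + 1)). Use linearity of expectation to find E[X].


Write X = Σ X_I over i = 1, …, 31, with X_I the indicator of one descent.
There are 31 indicators.
For each fixed i, the pair (π(i), π(i+1)) is a uniformly random ordered pair of distinct values from {1, …, 32}; by symmetry P[π(i) > π(i+1)] = 1/2.
By linearity: E[X] = 31 · (1/2) = (32 − 1) · (1/2) = 31/2 ≈ 15.500.

E[X] = 31/2 = 15.500.


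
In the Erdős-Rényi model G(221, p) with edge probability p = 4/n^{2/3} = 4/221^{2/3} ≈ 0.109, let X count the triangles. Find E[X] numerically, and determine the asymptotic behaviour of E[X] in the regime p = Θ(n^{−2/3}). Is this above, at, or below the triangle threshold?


Number of potential triangles: C(221, 3) = 1774630.
Each occurs with probability p³ ≈ (0.109)³ ≈ 1.31037e-03.
By linearity: E[X] = C(221, 3)·p³ ≈ 1774630 · 1.31037e-03 ≈ 2325.430.
Since α = 2/3 < 1, p = c/n^{2/3} ≫ 1/n is above the triangle threshold p ~ 1/n. Asymptotically E[X] ~ (c³/6)·n^{3(1−α)} = (4³/6)·n^{1} → ∞; triangles are abundant w.h.p.

E[X] ≈ 2325.430; in regime p = Θ(1/n^{2/3}) E[X] diverges (above the triangle threshold p ~ 1/n).


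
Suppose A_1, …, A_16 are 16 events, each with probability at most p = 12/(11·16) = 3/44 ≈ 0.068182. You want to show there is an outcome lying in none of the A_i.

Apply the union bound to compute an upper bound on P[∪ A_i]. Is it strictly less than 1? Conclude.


Union bound: P[∪_{i=1}^{16} A_i] ≤ Σ_i P[A_i] ≤ 16·p = 16·(3/44) = 12/11.
Numerically: 12/11 ≈ 1.090909.
Is 12/11 < 1? NO.
Since the bound 12/11 is ≥ 1, the union bound is uninformative here; it does NOT by itself certify existence.

16·p = 12/11 ≈ 1.090909; existence NOT certified by the union bound.


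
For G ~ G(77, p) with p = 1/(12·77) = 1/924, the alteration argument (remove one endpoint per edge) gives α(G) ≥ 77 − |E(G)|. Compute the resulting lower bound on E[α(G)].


E[|E(G)|] = C(77, 2)·p = 2926 · (1/924) = 19/6.
E[α(G)] ≥ n − E[|E(G)|] = 77 − 19/6 = 443/6.
Numerically: ≈ 73.8333.
(This is only a lower bound; the true E[α(G)] may be larger.)

E[α(G)] ≥ 443/6 ≈ 73.8333.


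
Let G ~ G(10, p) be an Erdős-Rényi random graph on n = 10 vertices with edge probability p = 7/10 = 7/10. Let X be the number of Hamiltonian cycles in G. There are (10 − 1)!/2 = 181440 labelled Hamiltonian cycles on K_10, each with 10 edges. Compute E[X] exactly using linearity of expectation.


K_10 has (10 − 1)!/2 = 181440 labelled Hamiltonian cycles.
For each such Hamiltonian cycle H, let X_H = 1 if all 10 edges of H are present in G. Then P[X_H = 1] = p^{10} = (7/10)^{10} = 282475249/10000000000.
By linearity of expectation: E[X] = Σ_H E[X_H] = 181440 · p^{10} = 181440 · 282475249/10000000000 = 160163466183/31250000.
Numerically: E[X] ≈ 5.13e+03.

E[X] = 181440 · (7/10)^{10} = 160163466183/31250000 ≈ 5.13e+03.


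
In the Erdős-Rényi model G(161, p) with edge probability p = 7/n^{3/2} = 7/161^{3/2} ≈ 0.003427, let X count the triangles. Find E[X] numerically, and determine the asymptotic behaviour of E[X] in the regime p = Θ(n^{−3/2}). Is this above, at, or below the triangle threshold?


Number of potential triangles: C(161, 3) = 682640.
Each occurs with probability p³ ≈ (0.003427)³ ≈ 4.023256e-08.
By linearity: E[X] = C(161, 3)·p³ ≈ 682640 · 4.023256e-08 ≈ 0.0275.
Since α = 3/2 > 1, p = c/n^{3/2} = o(1/n) is below the triangle threshold p ~ 1/n. Asymptotically E[X] ~ (c³/6)·n^{3(1−α)} = (7³/6)·n^{-1.5} → 0, so by Markov's inequality G has no triangles w.h.p.

E[X] ≈ 0.0275; in regime p = Θ(1/n^{3/2}) E[X] tends to 0 (below the triangle threshold p ~ 1/n).


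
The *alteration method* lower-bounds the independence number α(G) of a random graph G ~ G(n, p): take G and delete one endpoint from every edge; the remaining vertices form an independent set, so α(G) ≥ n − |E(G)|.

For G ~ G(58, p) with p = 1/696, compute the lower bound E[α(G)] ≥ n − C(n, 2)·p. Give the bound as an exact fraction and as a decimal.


E[|E(G)|] = C(58, 2)·p = 1653 · (1/696) = 19/8.
E[α(G)] ≥ n − E[|E(G)|] = 58 − 19/8 = 445/8.
Numerically: ≈ 55.62500.
(This is only a lower bound; the true E[α(G)] may be larger.)

E[α(G)] ≥ 445/8 ≈ 55.62500.


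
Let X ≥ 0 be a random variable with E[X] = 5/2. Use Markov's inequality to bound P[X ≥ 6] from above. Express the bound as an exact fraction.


μ = E[X] = 5/2, a = 6.
Markov: P[X ≥ 6] ≤ μ/a = (5/2)/6 = 5/12.
Numerically: ≈ 0.416667.
(Since a = 6 > μ = 2.500000, the bound 5/12 is < 1 and informative.)

P[X ≥ 6] ≤ 5/12 ≈ 0.416667.


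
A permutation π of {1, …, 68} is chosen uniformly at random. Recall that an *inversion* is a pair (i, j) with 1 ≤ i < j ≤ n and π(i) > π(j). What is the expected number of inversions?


Write X = Σ X_I over the C(68, 2) = 2278 pairs i < j, with X_I the indicator of one inversion.
There are 2278 indicators.
For each fixed pair i < j, the values π(i) and π(j) are two distinct elements of {1, …, 68} in uniformly random order; by symmetry P[π(i) > π(j)] = 1/2.
By linearity: E[X] = 2278 · (1/2) = C(68, 2) · (1/2) = 2278/2 = 1139 ≈ 1139.00000.

E[X] = 1139 = 1139.00000.


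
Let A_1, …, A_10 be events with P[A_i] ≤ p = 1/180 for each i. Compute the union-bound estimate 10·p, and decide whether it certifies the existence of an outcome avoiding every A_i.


Union bound: P[∪_{i=1}^{10} A_i] ≤ Σ_i P[A_i] ≤ 10·p = 10·(1/180) = 1/18.
Numerically: 1/18 ≈ 0.0555556.
Is 1/18 < 1? YES.
Since P[∪ A_i] ≤ 1/18 < 1, the complement has P[∩ A_i^c] ≥ 1 − 1/18 = 17/18 > 0, so some outcome avoids every A_i.

10·p = 1/18 ≈ 0.0555556; existence CERTIFIED by the union bound.


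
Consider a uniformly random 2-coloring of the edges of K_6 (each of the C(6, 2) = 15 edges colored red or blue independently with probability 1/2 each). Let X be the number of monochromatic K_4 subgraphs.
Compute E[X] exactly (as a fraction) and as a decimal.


Let X = Σ_S X_S over the C(6, 4) = 15 subsets S of size 4, where X_S = 1 if the K_4 on S is monochromatic.
For a fixed S, the K_4 on S has C(4, 2) = 6 edges. P[all 6 edges red] = (1/2)^6, and likewise for blue, so P[monochromatic] = 2·(1/2)^6 = 2^{1 − 6} = 1/32.
By linearity of expectation: E[X] = C(6, 4) · 2^{1 − 6} = 15 · 1/32 = 15/32.
Numerically: E[X] ≈ 0.468750.

E[X] = C(6,4)·2^(1−C(4,2)) = 15/32 ≈ 0.468750.


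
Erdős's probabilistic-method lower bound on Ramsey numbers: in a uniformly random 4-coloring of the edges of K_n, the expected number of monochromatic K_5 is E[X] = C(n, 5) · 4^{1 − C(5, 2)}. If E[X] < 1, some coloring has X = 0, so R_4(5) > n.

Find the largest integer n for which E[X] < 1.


We need C(n, 5) · 4^{1 − 10} < 1, i.e. C(n, 5) < 4^{10 − 1} = 262144.
Check values of n near the boundary:
  n = 32: C(32, 5) = 201376; 201376 < 262144? YES
  n = 33: C(33, 5) = 237336; 237336 < 262144? YES
  n = 34: C(34, 5) = 278256; 278256 < 262144? NO
The largest n with C(n, 5) < 262144 is n = 33 (where E[X] = 29667/32768 ≈ 0.9054). Hence R_4(5) > 33, i.e. R_4(5) ≥ 34.

Largest n = 33; hence R_4(5) > 33.


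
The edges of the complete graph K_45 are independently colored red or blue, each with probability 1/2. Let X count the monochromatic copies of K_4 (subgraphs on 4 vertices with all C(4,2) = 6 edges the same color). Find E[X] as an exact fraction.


Let X = Σ_S X_S over the C(45, 4) = 148995 subsets S of size 4, where X_S = 1 if the K_4 on S is monochromatic.
For a fixed S, the K_4 on S has C(4, 2) = 6 edges. P[all 6 edges red] = (1/2)^6, and likewise for blue, so P[monochromatic] = 2·(1/2)^6 = 2^{1 − 6} = 1/32.
By linearity of expectation: E[X] = C(45, 4) · 2^{1 − 6} = 148995 · 1/32 = 148995/32.
Numerically: E[X] ≈ 4656.09375.

E[X] = C(45,4)·2^(1−C(4,2)) = 148995/32 ≈ 4656.09375.


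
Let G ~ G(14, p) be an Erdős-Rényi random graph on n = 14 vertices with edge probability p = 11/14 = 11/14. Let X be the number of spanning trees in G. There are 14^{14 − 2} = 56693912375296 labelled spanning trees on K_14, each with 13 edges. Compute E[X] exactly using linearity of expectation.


K_14 has 14^{14 − 2} = 56693912375296 labelled spanning trees.
For each such spanning tree H, let X_H = 1 if all 13 edges of H are present in G. Then P[X_H = 1] = p^{13} = (11/14)^{13} = 34522712143931/793714773254144.
Summing the indicators: E[X] = Σ_H E[X_H] = 56693912375296 · p^{13} = 56693912375296 · 34522712143931/793714773254144 = 34522712143931/14.
Numerically: E[X] ≈ 2.466e+12.

E[X] = 56693912375296 · (11/14)^{13} = 34522712143931/14 ≈ 2.466e+12.


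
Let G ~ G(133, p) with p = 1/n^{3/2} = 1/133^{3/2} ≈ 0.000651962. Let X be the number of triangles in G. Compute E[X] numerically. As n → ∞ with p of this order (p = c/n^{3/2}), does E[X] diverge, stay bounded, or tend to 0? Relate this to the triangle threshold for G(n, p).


Number of potential triangles: C(133, 3) = 383306.
Each occurs with probability p³ ≈ (0.000651962)³ ≈ 2.77119837e-10.
By linearity: E[X] = C(133, 3)·p³ ≈ 383306 · 2.77119837e-10 ≈ 0.000106.
Since α = 3/2 > 1, p = c/n^{3/2} = o(1/n) is below the triangle threshold p ~ 1/n. Asymptotically E[X] ~ (c³/6)·n^{3(1−α)} = (1³/6)·n^{-1.5} → 0, so by Markov's inequality G has no triangles w.h.p.

E[X] ≈ 0.000106; in regime p = Θ(1/n^{3/2}) E[X] tends to 0 (below the triangle threshold p ~ 1/n).


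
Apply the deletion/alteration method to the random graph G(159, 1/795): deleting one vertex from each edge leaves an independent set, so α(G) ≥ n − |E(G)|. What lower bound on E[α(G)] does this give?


E[|E(G)|] = C(159, 2)·p = 12561 · (1/795) = 79/5.
E[α(G)] ≥ n − E[|E(G)|] = 159 − 79/5 = 716/5.
Numerically: ≈ 143.20000.
(This is only a lower bound; the true E[α(G)] may be larger.)

E[α(G)] ≥ 716/5 ≈ 143.20000.


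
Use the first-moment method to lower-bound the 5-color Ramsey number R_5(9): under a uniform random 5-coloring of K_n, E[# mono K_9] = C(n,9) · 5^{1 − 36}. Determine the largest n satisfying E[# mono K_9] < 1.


We need C(n, 9) · 5^{1 − 36} < 1, i.e. C(n, 9) < 5^{36 − 1} = 2910383045673370361328125.
Check values of n near the boundary:
  n = 2165: C(2165, 9) = 2832220612024886803272630; 2832220612024886803272630 < 2910383045673370361328125? YES
  n = 2166: C(2166, 9) = 2844037944203015677277940; 2844037944203015677277940 < 2910383045673370361328125? YES
  n = 2167: C(2167, 9) = 2855899084841489792706810; 2855899084841489792706810 < 2910383045673370361328125? YES
  n = 2168: C(2168, 9) = 2867804175977929537095120; 2867804175977929537095120 < 2910383045673370361328125? YES
  n = 2169: C(2169, 9) = 2879753360044504243499683; 2879753360044504243499683 < 2910383045673370361328125? YES
  n = 2170: C(2170, 9) = 2891746779868845075610510; 2891746779868845075610510 < 2910383045673370361328125? YES
  n = 2171: C(2171, 9) = 2903784578674959601827205; 2903784578674959601827205 < 2910383045673370361328125? YES
  n = 2172: C(2172, 9) = 2915866900084148060642020; 2915866900084148060642020 < 2910383045673370361328125? NO
  n = 2173: C(2173, 9) = 2927993888115921319674265; 2927993888115921319674265 < 2910383045673370361328125? NO
The largest n with C(n, 9) < 2910383045673370361328125 is n = 2171 (where E[X] = 580756915734991920365441/582076609134674072265625 ≈ 0.9977328). Hence R_5(9) > 2171, i.e. R_5(9) ≥ 2172.

Largest n = 2171; hence R_5(9) > 2171.


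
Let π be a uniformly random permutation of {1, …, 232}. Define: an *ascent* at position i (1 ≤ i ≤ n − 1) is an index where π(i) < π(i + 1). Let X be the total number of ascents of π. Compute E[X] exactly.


Write X = Σ X_I over i = 1, …, 231, with X_I the indicator of one ascent.
There are 231 indicators.
For each fixed i, the pair (π(i), π(i+1)) is a uniformly random ordered pair of distinct values from {1, …, 232}; by symmetry P[π(i) < π(i+1)] = 1/2.
By linearity: E[X] = 231 · (1/2) = (232 − 1) · (1/2) = 231/2 ≈ 115.5000.

E[X] = 231/2 = 115.5000.
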